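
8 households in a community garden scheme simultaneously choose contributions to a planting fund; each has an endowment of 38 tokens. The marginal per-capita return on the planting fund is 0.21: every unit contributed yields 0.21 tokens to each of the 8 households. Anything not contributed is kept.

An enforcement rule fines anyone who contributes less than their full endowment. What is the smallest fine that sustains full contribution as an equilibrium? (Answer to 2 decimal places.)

Given the others contribute fully, the best deviation is to contribute 0 (any partial contribution still incurs the fine and gives up units whose private return 0.21 is below 1).
Deviating from 38 to 0 saves 38 tokens but forfeits the deviator's share of the drop in the planting fund: 0.21 × 38 = 7.98.
So the deviation gain is 38 − 7.98 = 30.02, and the fine must be at least 30.02 tokens to wipe it out.

30.02 tokens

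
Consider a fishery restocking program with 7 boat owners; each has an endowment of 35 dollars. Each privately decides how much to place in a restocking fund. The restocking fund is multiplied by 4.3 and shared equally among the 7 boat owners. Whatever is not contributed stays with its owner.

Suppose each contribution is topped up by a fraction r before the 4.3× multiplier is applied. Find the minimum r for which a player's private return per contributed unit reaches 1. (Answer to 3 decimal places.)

0.628

With matching at rate r, one contributed unit becomes (1 + r) in the restocking fund and returns 4.3 × (1 + r) / 7 to the contributor.
Setting this equal to 1: 1 + r = 7/4.3 = 1.6279.
So the minimum matching rate is r = 1.6279 − 1 = 0.628.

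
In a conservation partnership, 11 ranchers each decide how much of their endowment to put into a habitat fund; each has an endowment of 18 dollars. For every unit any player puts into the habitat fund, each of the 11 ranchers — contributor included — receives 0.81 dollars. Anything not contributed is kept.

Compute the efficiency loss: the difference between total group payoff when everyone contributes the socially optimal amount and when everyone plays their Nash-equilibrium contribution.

The private return per contributed unit is 0.81 < 1, so contributing 0 is dominant for every player. At the Nash equilibrium everyone keeps their 18, and the group total is 11 × 18 = 198.
Each contributed unit returns 8.910 to the group as a whole (0.81 to each of 11 players), which exceeds 1, so the social optimum is full contribution: group total = 8.910 × 198 = 1764.18.
Efficiency loss = 1764.18 − 198 = 1566.18.

1566.18 dollars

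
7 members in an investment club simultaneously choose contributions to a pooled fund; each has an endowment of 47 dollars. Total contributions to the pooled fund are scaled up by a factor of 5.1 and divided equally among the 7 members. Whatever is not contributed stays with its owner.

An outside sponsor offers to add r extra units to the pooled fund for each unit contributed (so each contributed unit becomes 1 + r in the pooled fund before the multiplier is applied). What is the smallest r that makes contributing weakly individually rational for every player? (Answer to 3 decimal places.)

With matching at rate r, one contributed unit becomes (1 + r) in the pooled fund and returns 5.1 × (1 + r) / 7 to the contributor.
Setting this equal to 1: 1 + r = 7/5.1 = 1.3725.
So the minimum matching rate is r = 1.3725 − 1 = 0.373.

0.373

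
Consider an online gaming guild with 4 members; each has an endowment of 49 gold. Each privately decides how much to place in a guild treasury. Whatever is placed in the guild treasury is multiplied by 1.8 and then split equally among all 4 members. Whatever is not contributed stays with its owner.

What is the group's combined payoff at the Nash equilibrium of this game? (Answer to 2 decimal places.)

196.00 gold

Each contributed unit returns 1.8/4 = 0.4500 to its contributor — below 1 — so contributing 0 is dominant for every player. At the Nash equilibrium everyone keeps their 49, and the group total is 4 × 49 = 196.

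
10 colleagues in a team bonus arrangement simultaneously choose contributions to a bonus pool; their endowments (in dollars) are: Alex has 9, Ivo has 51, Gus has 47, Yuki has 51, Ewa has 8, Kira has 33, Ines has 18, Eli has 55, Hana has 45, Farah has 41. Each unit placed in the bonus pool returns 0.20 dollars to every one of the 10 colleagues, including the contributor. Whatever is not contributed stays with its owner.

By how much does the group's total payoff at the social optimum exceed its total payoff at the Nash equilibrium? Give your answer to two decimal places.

358.00 dollars

The private return per contributed unit is 0.20 < 1 for everyone, so the Nash equilibrium is zero contribution and the group total is Σ E_j = 9 + 51 + 47 + 51 + 8 + 33 + 18 + 55 + 45 + 41 = 358.
Each contributed unit returns 2.000 to the group, so the social optimum is full contribution by everyone: group total = 2.000 × 358 = 716.00.
Efficiency loss = (2.000 − 1) × 358 = 358.00.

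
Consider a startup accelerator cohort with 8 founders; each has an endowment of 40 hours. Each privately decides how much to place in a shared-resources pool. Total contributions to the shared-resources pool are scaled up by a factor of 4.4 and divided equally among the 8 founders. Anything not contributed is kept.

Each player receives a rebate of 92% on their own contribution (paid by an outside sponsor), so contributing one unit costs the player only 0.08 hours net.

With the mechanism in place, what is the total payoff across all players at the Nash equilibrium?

1702.40 hours

With the mechanism, a contributed unit returns (4.4/8) / 0.08 = 6.8750 per unit of net cost to the contributor — now above 1 — so contributing fully is weakly dominant for every player.
So the Nash equilibrium is full contribution by all 8; the group earns 8 × (40 × 0.92 + 4.4 × 40) = 1702.40.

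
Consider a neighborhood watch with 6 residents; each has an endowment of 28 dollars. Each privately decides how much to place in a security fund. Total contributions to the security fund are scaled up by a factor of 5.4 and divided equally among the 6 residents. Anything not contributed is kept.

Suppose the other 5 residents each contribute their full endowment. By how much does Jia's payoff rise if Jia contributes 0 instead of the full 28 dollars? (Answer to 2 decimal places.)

2.80 dollars

Switching from a contribution of 28 to 0 lets Jia keep an extra 28 dollars, but lowers the security fund by 28, which costs Jia their own share of that drop: 5.4/6 × 28 = 25.20.
Net gain = 28 − 25.20 = 2.80. The private return per contributed unit (0.9000) is below 1, so free-riding is indeed the best response regardless of what the others do.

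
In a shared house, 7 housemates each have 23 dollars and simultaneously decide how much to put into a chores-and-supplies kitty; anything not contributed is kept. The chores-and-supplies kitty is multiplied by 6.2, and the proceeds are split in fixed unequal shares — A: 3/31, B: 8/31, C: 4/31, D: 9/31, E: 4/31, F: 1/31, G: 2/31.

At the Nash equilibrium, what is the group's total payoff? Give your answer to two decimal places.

For player j, contributing a unit is worthwhile iff 6.2 × (j's share) ≥ 1, i.e. iff j's share is at least 0.1613.
The shares above 0.1613 belong to B and D, contributing 23 each; the remaining 5 contribute 0. Total contributed: 46.
The chores-and-supplies kitty pays out 6.2 × 46 = 285.20 in total (split across the unequal shares, but the aggregate is all that matters for the group sum).
The 5 free-riders keep 23 each, adding 115. Group total = 115 + 285.20 = 400.20.

400.20 dollars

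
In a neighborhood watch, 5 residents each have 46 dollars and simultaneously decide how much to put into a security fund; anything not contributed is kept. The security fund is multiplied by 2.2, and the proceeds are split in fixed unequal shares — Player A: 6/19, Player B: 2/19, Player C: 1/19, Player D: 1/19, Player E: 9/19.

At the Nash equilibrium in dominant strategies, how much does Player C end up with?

A player with share s gets back 2.2·s per unit contributed, so full contribution is dominant for anyone with s > 1/2.2 = 0.4545 and zero contribution is dominant for anyone below.
The only share above 0.4545 is Player E's 9/19, contributing 46; the remaining 4 contribute 0. Total contributed: 46.
Player C keeps 46 and receives 2.2 × 46 × 1/19 = 5.33 from the security fund, for a payoff of 51.33.

51.33 dollars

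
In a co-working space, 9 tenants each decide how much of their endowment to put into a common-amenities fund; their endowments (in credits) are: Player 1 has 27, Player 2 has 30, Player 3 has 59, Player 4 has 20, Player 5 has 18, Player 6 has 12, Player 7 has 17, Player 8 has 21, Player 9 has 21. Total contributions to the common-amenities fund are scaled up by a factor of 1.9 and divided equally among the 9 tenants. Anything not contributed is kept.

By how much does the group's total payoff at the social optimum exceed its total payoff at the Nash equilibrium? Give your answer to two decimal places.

202.50 credits

The private return per contributed unit is 1.9/9 = 0.2111 < 1 for every player regardless of endowment, so the Nash equilibrium is zero contribution and the group total is Σ E_j = 27 + 30 + 59 + 20 + 18 + 12 + 17 + 21 + 21 = 225.
Each contributed unit returns 1.900 to the group, so the social optimum is full contribution by everyone: group total = 1.900 × 225 = 427.50.
Efficiency loss = (1.900 − 1) × 225 = 202.50.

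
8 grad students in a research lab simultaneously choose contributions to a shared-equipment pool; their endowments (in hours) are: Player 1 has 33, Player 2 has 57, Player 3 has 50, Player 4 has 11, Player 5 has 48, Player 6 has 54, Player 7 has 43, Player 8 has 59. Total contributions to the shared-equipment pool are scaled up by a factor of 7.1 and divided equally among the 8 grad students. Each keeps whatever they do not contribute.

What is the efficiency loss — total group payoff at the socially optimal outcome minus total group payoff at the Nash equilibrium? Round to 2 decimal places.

The private return per contributed unit is 7.1/8 = 0.8875 < 1 for every player regardless of endowment, so the Nash equilibrium is zero contribution and the group total is Σ E_j = 33 + 57 + 50 + 11 + 48 + 54 + 43 + 59 = 355.
Each contributed unit returns 7.100 to the group, so the social optimum is full contribution by everyone: group total = 7.100 × 355 = 2520.50.
Efficiency loss = (7.100 − 1) × 355 = 2165.50.

2165.50 hours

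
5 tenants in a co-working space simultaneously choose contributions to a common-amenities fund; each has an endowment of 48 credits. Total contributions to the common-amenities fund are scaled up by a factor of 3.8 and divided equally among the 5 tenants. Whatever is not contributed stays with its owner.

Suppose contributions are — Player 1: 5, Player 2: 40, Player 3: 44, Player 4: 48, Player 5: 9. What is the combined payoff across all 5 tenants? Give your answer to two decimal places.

Total contributed: 5 + 40 + 44 + 48 + 9 = 146; total kept: 5 × 48 − 146 = 94.
The common-amenities fund pays out 3.8 × 146 = 554.80 in aggregate.
Group total = 94 + 554.80 = 648.80.

648.80 credits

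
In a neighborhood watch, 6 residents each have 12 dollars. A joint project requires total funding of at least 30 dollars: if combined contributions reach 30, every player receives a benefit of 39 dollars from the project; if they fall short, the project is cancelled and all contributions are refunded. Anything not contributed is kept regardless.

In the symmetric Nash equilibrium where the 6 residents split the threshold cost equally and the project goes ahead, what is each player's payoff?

46 dollars

Equal share of the threshold: 30/6 = 5.
At this profile no one gains by cutting their contribution: any cut drops the total below 30, the project is cancelled, contributions are refunded, and the deviator ends with 12, which is less than 12 − 5 + 39 = 46. Contributing more than 5 just wastes the excess. So contributing exactly 5 is a best response.
Each player's payoff: 12 − 5 + 39 = 46.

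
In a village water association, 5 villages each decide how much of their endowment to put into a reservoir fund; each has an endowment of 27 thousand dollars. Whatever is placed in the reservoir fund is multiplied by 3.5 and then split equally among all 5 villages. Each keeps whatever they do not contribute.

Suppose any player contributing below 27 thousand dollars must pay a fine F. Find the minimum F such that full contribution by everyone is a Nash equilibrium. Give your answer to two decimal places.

8.10 thousand dollars

Given the others contribute fully, the best deviation is to contribute 0 (any partial contribution still incurs the fine and gives up units whose private return 0.7000 is below 1).
Deviating from 27 to 0 saves 27 thousand dollars but forfeits the deviator's share of the drop in the reservoir fund: 3.5/5 × 27 = 18.90.
So the deviation gain is 27 − 18.90 = 8.10, and the fine must be at least 8.10 thousand dollars to wipe it out.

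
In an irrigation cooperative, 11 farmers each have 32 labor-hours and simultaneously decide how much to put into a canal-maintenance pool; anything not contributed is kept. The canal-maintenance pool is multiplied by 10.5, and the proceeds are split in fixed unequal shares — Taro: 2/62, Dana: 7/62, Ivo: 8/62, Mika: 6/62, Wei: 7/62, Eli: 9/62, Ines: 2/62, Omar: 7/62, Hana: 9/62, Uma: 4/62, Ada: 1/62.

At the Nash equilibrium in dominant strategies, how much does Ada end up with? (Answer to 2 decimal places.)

For player j, contributing a unit is worthwhile iff 10.5 × (j's share) ≥ 1, i.e. iff j's share is at least 0.0952.
The shares above 0.0952 belong to Dana, Ivo, Mika, Wei, Eli, Omar and Hana, contributing 32 each; the remaining 4 contribute 0. Total contributed: 224.
Ada keeps 32 and receives 10.5 × 224 × 1/62 = 37.94 from the canal-maintenance pool, for a payoff of 69.94.

69.94 labor-hours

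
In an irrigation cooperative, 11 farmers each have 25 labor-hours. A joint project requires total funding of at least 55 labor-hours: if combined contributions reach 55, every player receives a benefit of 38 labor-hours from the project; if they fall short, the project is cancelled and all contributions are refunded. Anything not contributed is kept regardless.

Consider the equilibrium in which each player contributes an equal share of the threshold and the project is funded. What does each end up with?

58 labor-hours

Equal share of the threshold: 55/11 = 5.
At this profile no one gains by cutting their contribution: any cut drops the total below 55, the project is cancelled, contributions are refunded, and the deviator ends with 25, which is less than 25 − 5 + 38 = 58. Contributing more than 5 just wastes the excess. So contributing exactly 5 is a best response.
Each player's payoff: 25 − 5 + 38 = 58.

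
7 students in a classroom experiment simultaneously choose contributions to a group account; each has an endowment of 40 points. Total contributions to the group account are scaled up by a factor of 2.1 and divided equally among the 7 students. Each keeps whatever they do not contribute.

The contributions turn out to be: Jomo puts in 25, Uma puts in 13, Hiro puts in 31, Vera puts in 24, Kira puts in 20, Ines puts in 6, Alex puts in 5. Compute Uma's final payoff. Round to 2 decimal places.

64.20 points

Total contributed: 25 + 13 + 31 + 24 + 20 + 6 + 5 = 124.
Each receives 2.1 × 124 / 7 = 37.20 from the group account.
Uma keeps 40 − 13 = 27, so Uma's payoff is 27 + 37.20 = 64.20.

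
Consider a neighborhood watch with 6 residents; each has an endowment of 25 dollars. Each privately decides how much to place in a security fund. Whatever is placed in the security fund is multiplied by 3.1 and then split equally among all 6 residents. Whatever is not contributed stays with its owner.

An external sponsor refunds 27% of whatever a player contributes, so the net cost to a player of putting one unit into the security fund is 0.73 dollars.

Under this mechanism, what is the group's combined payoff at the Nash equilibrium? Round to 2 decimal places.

The effective private return is (3.1/6) / 0.73 = 0.7078, which is still under 1, so the mechanism doesn't change anyone's dominant strategy: zero contribution.
Everyone keeps their endowment and the group total is 6 × 25 = 150.

150.00 dollars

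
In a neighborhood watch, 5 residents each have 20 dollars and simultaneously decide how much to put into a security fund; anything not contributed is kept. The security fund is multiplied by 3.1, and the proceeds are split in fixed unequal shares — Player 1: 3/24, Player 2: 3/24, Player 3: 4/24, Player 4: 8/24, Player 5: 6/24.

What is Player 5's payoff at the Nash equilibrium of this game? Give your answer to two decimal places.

Player j's private return per contributed unit is 3.1 × (j's share). Contributing is weakly dominant for j when that share is at least 1/3.1 = 0.3226, and contributing 0 is dominant otherwise.
The only share above 0.3226 is Player 4's 8/24, contributing 20; the remaining 4 contribute 0. Total contributed: 20.
Player 5 keeps 20 and receives 3.1 × 20 × 6/24 = 15.50 from the security fund, for a payoff of 35.50.

35.50 dollars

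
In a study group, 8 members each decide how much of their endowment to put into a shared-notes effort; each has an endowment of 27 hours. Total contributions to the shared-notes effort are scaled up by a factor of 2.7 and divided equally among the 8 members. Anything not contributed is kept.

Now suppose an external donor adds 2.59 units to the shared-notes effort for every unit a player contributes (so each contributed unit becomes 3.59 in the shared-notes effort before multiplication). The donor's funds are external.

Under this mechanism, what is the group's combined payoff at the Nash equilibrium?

The effective private return per unit is now 2.7 × 3.59 / 8 = 1.2116 > 1, so every player's dominant strategy flips to full contribution.
So the Nash equilibrium is full contribution by all 8; the group earns 2.7 × 3.59 × 216 = 2093.69.

2093.69 hours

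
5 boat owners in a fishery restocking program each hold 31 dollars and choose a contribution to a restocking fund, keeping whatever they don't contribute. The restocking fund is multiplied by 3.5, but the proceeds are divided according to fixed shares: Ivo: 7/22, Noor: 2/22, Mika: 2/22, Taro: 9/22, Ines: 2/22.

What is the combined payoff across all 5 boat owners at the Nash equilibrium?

A player with share s gets back 3.5·s per unit contributed, so full contribution is dominant for anyone with s > 1/3.5 = 0.2857 and zero contribution is dominant for anyone below.
Ivo and Taro clear that bar, contributing 31 each; the remaining 3 contribute 0. Total contributed: 62.
The restocking fund pays out 3.5 × 62 = 217.00 in total (split across the unequal shares, but the aggregate is all that matters for the group sum).
The 3 free-riders keep 31 each, adding 93. Group total = 93 + 217.00 = 310.00.

310.00 dollars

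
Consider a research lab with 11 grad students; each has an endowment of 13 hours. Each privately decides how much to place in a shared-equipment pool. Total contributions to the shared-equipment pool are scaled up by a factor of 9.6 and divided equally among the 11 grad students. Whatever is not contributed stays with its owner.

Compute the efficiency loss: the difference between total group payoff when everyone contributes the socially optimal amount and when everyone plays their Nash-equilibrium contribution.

1229.80 hours

Each contributed unit returns 9.6/11 = 0.8727 to its contributor — below 1 — so contributing 0 is dominant for every player. At the Nash equilibrium everyone keeps their 13, and the group total is 11 × 13 = 143.
Each contributed unit returns 9.600 to the group as a whole (0.8727 to each of 11 players), which exceeds 1, so the social optimum is full contribution: group total = 9.600 × 143 = 1372.80.
Efficiency loss = 1372.80 − 143 = 1229.80.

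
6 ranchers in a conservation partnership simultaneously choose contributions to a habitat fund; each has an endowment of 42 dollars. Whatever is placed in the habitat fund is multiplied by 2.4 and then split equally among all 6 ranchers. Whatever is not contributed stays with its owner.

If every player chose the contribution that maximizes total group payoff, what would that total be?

Each contributed unit returns 2.400 to the group as a whole (0.4000 to each of 6 players), which exceeds 1, so the social optimum is full contribution: group total = 2.400 × 252 = 604.80.

604.80 dollars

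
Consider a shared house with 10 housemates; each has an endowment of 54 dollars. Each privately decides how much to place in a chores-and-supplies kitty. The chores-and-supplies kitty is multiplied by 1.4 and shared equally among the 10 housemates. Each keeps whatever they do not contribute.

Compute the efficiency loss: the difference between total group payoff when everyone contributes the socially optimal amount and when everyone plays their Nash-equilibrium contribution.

216.00 dollars

Each contributed unit returns 1.4/10 = 0.1400 to its contributor — below 1 — so contributing 0 is dominant for every player. At the Nash equilibrium everyone keeps their 54, and the group total is 10 × 54 = 540.
Each contributed unit returns 1.400 to the group as a whole (0.1400 to each of 10 players), which exceeds 1, so the social optimum is full contribution: group total = 1.400 × 540 = 756.00.
Efficiency loss = 756.00 − 540 = 216.00.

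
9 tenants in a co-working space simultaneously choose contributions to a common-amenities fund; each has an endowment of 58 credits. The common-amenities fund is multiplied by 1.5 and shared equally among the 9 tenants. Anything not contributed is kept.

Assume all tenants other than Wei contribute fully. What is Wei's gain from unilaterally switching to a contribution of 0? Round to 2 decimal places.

48.33 credits

Switching from a contribution of 58 to 0 lets Wei keep an extra 58 credits, but lowers the common-amenities fund by 58, which costs Wei their own share of that drop: 1.5/9 × 58 = 9.67.
Net gain = 58 − 9.67 = 48.33. The private return per contributed unit (0.1667) is below 1, so free-riding is indeed the best response regardless of what the others do.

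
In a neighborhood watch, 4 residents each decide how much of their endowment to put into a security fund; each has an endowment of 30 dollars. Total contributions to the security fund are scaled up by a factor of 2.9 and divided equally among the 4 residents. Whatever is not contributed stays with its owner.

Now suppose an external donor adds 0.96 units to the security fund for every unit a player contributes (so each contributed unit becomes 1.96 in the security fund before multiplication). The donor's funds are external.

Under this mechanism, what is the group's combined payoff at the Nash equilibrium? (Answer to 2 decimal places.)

682.08 dollars

Under the mechanism each unit contributed yields 2.9 × 1.96 / 4 = 1.4210 back to its contributor per unit of net cost, which exceeds 1, making full contribution the dominant choice for everyone.
At the Nash equilibrium everyone contributes 30. Group total payoff = 2.9 × 1.96 × 120 = 682.08.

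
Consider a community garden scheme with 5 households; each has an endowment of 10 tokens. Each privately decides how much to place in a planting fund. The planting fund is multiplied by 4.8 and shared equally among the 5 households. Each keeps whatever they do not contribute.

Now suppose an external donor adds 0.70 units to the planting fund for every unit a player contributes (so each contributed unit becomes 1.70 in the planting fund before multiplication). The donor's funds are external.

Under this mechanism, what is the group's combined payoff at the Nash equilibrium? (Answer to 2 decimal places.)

408.00 tokens

With the mechanism, a contributed unit returns 4.8 × 1.70 / 5 = 1.6320 per unit of net cost to the contributor — now above 1 — so contributing fully is weakly dominant for every player.
At the Nash equilibrium everyone contributes 10. Group total payoff = 4.8 × 1.70 × 50 = 408.00.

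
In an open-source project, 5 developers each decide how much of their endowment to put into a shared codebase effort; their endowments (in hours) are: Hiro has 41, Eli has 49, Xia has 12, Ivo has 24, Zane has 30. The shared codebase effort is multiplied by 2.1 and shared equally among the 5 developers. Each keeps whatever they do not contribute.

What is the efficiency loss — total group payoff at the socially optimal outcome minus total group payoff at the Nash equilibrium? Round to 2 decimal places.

The private return per contributed unit is 2.1/5 = 0.4200 < 1 for every player regardless of endowment, so the Nash equilibrium is zero contribution and the group total is Σ E_j = 41 + 49 + 12 + 24 + 30 = 156.
Each contributed unit returns 2.100 to the group, so the social optimum is full contribution by everyone: group total = 2.100 × 156 = 327.60.
Efficiency loss = (2.100 − 1) × 156 = 171.60.

171.60 hours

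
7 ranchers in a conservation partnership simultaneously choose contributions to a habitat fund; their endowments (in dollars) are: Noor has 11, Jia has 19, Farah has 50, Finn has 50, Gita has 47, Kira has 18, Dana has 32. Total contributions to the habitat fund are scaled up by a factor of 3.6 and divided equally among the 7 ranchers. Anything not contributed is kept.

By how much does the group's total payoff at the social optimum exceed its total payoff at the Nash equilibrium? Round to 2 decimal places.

The private return per contributed unit is 3.6/7 = 0.5143 < 1 for every player regardless of endowment, so the Nash equilibrium is zero contribution and the group total is Σ E_j = 11 + 19 + 50 + 50 + 47 + 18 + 32 = 227.
Each contributed unit returns 3.600 to the group, so the social optimum is full contribution by everyone: group total = 3.600 × 227 = 817.20.
Efficiency loss = (3.600 − 1) × 227 = 590.20.

590.20 dollars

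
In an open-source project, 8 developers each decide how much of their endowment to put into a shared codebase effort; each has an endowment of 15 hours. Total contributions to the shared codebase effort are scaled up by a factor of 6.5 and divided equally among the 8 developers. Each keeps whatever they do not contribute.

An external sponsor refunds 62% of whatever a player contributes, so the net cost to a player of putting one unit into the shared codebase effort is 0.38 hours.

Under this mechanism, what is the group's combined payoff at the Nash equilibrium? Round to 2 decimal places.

With the mechanism, a contributed unit returns (6.5/8) / 0.38 = 2.1382 per unit of net cost to the contributor — now above 1 — so contributing fully is weakly dominant for every player.
At the Nash equilibrium everyone contributes 15. Group total payoff = 8 × (15 × 0.62 + 6.5 × 15) = 854.40.

854.40 hours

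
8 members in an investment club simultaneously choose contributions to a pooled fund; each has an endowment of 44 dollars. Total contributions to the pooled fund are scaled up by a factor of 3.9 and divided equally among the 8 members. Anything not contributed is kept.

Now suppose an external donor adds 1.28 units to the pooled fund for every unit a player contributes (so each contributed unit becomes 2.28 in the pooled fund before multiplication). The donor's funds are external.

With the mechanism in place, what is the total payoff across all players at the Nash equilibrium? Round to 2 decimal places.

With the mechanism, a contributed unit returns 3.9 × 2.28 / 8 = 1.1115 per unit of net cost to the contributor — now above 1 — so contributing fully is weakly dominant for every player.
So the Nash equilibrium is full contribution by all 8; the group earns 3.9 × 2.28 × 352 = 3129.98.

3129.98 dollars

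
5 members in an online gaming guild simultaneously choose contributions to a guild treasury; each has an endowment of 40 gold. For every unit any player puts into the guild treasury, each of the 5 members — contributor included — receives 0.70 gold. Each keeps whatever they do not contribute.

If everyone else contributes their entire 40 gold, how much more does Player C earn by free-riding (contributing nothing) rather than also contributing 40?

12.00 gold

Switching from a contribution of 40 to 0 lets Player C keep an extra 40 gold, but lowers the guild treasury by 40, which costs Player C their own share of that drop: 0.70 × 40 = 28.00.
Net gain = 40 − 28.00 = 12.00. The private return per contributed unit (0.70) is below 1, so free-riding is indeed the best response regardless of what the others do.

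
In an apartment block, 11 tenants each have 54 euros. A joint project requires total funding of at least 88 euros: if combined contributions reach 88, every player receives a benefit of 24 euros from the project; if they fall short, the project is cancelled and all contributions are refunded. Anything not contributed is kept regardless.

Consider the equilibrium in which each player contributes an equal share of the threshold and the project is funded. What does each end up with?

Equal share of the threshold: 88/11 = 8.
At this profile no one gains by cutting their contribution: any cut drops the total below 88, the project is cancelled, contributions are refunded, and the deviator ends with 54, which is less than 54 − 8 + 24 = 70. Contributing more than 8 just wastes the excess. So contributing exactly 8 is a best response.
Each player's payoff: 54 − 8 + 24 = 70.

70 euros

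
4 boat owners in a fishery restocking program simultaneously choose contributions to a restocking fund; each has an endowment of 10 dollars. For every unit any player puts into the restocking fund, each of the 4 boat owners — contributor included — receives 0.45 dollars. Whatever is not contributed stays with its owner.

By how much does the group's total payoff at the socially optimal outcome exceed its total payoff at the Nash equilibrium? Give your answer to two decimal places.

32.00 dollars

The private return per contributed unit is 0.45 < 1, so contributing 0 is dominant for every player. At the Nash equilibrium everyone keeps their 10, and the group total is 4 × 10 = 40.
Each contributed unit returns 1.800 to the group as a whole (0.45 to each of 4 players), which exceeds 1, so the social optimum is full contribution: group total = 1.800 × 40 = 72.00.
Efficiency loss = 72.00 − 40 = 32.00.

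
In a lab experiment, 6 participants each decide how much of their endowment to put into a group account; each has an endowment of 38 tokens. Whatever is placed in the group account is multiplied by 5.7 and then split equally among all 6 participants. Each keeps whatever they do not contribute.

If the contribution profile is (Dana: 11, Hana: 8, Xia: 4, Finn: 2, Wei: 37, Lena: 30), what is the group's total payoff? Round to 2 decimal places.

660.40 tokens

Total contributed: 11 + 8 + 4 + 2 + 37 + 30 = 92; total kept: 6 × 38 − 92 = 136.
The group account pays out 5.7 × 92 = 524.40 in aggregate.
Group total = 136 + 524.40 = 660.40.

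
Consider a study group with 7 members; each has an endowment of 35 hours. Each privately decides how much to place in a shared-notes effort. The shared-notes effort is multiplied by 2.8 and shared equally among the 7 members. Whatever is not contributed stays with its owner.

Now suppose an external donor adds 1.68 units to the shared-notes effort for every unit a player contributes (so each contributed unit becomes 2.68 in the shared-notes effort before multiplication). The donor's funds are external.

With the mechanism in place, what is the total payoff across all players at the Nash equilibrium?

The effective private return per unit is now 2.8 × 2.68 / 7 = 1.0720 > 1, so every player's dominant strategy flips to full contribution.
At the Nash equilibrium everyone contributes 35. Group total payoff = 2.8 × 2.68 × 245 = 1838.48.

1838.48 hours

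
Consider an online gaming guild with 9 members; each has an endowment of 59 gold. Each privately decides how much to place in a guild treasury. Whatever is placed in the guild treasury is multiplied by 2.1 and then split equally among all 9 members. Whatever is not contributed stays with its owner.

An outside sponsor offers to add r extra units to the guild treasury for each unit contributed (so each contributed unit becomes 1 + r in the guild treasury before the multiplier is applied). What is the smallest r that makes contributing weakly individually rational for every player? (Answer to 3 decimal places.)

With matching at rate r, one contributed unit becomes (1 + r) in the guild treasury and returns 2.1 × (1 + r) / 9 to the contributor.
Setting this equal to 1: 1 + r = 9/2.1 = 4.2857.
So the minimum matching rate is r = 4.2857 − 1 = 3.286.

3.286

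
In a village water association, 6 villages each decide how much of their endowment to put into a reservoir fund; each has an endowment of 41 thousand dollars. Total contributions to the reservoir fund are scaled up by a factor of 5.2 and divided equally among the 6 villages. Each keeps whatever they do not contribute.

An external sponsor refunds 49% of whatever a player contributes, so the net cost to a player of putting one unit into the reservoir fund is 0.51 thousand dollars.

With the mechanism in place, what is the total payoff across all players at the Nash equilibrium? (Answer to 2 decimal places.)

With the mechanism, a contributed unit returns (5.2/6) / 0.51 = 1.6993 per unit of net cost to the contributor — now above 1 — so contributing fully is weakly dominant for every player.
So the Nash equilibrium is full contribution by all 6; the group earns 6 × (41 × 0.49 + 5.2 × 41) = 1399.74.

1399.74 thousand dollars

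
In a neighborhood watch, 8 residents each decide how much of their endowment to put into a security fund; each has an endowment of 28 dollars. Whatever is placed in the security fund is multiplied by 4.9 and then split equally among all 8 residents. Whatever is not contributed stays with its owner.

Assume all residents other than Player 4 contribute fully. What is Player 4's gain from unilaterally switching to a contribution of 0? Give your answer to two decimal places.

10.85 dollars

Switching from a contribution of 28 to 0 lets Player 4 keep an extra 28 dollars, but lowers the security fund by 28, which costs Player 4 their own share of that drop: 4.9/8 × 28 = 17.15.
Net gain = 28 − 17.15 = 10.85. The private return per contributed unit (0.6125) is below 1, so free-riding is indeed the best response regardless of what the others do.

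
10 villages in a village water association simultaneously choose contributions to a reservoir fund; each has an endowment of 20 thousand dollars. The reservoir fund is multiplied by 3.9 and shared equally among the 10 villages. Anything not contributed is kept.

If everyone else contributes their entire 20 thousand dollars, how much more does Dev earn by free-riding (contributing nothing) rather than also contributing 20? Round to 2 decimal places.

Switching from a contribution of 20 to 0 lets Dev keep an extra 20 thousand dollars, but lowers the reservoir fund by 20, which costs Dev their own share of that drop: 3.9/10 × 20 = 7.80.
Net gain = 20 − 7.80 = 12.20. The private return per contributed unit (0.3900) is below 1, so free-riding is indeed the best response regardless of what the others do.

12.20 thousand dollars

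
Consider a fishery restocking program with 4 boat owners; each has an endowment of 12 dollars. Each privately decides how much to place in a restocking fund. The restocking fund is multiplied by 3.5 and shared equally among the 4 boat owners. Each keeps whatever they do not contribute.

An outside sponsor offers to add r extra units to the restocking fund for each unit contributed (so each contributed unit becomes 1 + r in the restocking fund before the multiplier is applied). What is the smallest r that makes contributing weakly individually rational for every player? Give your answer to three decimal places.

With matching at rate r, one contributed unit becomes (1 + r) in the restocking fund and returns 3.5 × (1 + r) / 4 to the contributor.
Setting this equal to 1: 1 + r = 4/3.5 = 1.1429.
So the minimum matching rate is r = 1.1429 − 1 = 0.143.

0.143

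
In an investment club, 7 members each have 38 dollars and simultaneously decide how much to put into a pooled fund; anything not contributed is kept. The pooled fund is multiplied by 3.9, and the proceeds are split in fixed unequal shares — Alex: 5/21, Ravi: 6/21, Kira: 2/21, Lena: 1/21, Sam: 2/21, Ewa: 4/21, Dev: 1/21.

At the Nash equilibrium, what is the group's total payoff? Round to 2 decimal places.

376.20 dollars

Each unit j contributes comes back to j as 3.9 × (j's share), so j prefers to contribute only if that share exceeds 1/3.9 = 0.2564; otherwise keeping the unit dominates.
Ravi alone (share 6/21) is above the threshold, contributing 38; the remaining 6 contribute 0. Total contributed: 38.
The pooled fund pays out 3.9 × 38 = 148.20 in total (split across the unequal shares, but the aggregate is all that matters for the group sum).
The 6 free-riders keep 38 each, adding 228. Group total = 228 + 148.20 = 376.20.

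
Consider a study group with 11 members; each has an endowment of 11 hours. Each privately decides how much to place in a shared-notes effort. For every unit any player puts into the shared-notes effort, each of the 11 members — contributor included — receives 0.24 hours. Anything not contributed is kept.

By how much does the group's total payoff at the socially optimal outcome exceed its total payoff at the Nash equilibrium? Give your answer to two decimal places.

198.44 hours

The private return per contributed unit is 0.24 < 1, so contributing 0 is dominant for every player. At the Nash equilibrium everyone keeps their 11, and the group total is 11 × 11 = 121.
Each contributed unit returns 2.640 to the group as a whole (0.24 to each of 11 players), which exceeds 1, so the social optimum is full contribution: group total = 2.640 × 121 = 319.44.
Efficiency loss = 319.44 − 121 = 198.44.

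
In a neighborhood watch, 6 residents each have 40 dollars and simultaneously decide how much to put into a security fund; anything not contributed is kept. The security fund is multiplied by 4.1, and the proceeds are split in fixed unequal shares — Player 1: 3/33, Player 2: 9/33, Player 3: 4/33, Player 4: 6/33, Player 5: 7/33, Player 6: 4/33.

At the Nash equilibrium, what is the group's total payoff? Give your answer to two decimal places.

364.00 dollars

Player j's private return per contributed unit is 4.1 × (j's share). Contributing is weakly dominant for j when that share is at least 1/4.1 = 0.2439, and contributing 0 is dominant otherwise.
Only Player 2 (9/33) clears that bar, contributing 40; the remaining 5 contribute 0. Total contributed: 40.
The security fund pays out 4.1 × 40 = 164.00 in total (split across the unequal shares, but the aggregate is all that matters for the group sum).
The 5 free-riders keep 40 each, adding 200. Group total = 200 + 164.00 = 364.00.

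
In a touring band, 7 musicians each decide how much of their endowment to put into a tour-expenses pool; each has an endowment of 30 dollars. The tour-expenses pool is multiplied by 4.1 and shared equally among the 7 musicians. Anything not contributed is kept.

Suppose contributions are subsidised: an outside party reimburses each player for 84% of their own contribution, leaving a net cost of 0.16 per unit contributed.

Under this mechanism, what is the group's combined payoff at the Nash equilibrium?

1037.40 dollars

With the mechanism, a contributed unit returns (4.1/7) / 0.16 = 3.6607 per unit of net cost to the contributor — now above 1 — so contributing fully is weakly dominant for every player.
So the Nash equilibrium is full contribution by all 7; the group earns 7 × (30 × 0.84 + 4.1 × 30) = 1037.40.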